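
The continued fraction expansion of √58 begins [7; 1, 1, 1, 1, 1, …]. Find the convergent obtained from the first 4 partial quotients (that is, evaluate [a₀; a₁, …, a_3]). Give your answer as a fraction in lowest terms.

Starting at the tail and folding back:
Start with 1.
1 + 1/(1/1) = 1 + 1/1 = 2/1
1 + 1/(2/1) = 1 + 1/2 = 3/2
7 + 1/(3/2) = 7 + 2/3 = 23/3

23/3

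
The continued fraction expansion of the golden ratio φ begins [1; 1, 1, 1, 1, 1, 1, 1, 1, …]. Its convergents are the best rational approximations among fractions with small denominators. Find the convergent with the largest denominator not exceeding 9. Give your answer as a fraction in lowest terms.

13/8

a_0 = 1: 1/1  (≤ bound)
a_1 = 1: 2/1  (≤ bound)
a_2 = 1: 3/2  (≤ bound)
a_3 = 1: 5/3  (≤ bound)
a_4 = 1: 8/5  (≤ bound)
a_5 = 1: 13/8  (≤ bound)
a_6 = 1: 21/13  (> 9, stop)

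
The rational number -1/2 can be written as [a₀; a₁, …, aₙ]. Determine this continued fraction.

-1 ÷ 2 → quotient -1, remainder 1
2 ÷ 1 → quotient 2, remainder 0

[-1; 2]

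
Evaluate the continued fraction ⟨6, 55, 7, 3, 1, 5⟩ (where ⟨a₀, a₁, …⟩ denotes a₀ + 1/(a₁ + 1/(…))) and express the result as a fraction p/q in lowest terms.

Compute successive convergents:
a_0 = 6: 6/1
a_1 = 55: 331/55
a_2 = 7: 2323/386
a_3 = 3: 7300/1213
a_4 = 1: 9623/1599
a_5 = 5: 55415/9208

55415/9208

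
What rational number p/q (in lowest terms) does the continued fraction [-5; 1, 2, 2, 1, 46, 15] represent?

-30163/7015

Start with 15.
46 + 1/(15/1) = 46 + 1/15 = 691/15
1 + 1/(691/15) = 1 + 15/691 = 706/691
2 + 1/(706/691) = 2 + 691/706 = 2103/706
2 + 1/(2103/706) = 2 + 706/2103 = 4912/2103
1 + 1/(4912/2103) = 1 + 2103/4912 = 7015/4912
-5 + 1/(7015/4912) = -5 + 4912/7015 = -30163/7015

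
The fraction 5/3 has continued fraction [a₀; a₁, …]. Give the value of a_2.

5 ÷ 3 → quotient 1, remainder 2
3 ÷ 2 → quotient 1, remainder 1
2 ÷ 1 → quotient 2, remainder 0

2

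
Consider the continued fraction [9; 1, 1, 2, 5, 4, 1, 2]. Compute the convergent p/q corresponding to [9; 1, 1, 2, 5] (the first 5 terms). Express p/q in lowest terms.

a_0 = 9: 9/1
a_1 = 1: 10/1
a_2 = 1: 19/2
a_3 = 2: 48/5
a_4 = 5: 259/27

259/27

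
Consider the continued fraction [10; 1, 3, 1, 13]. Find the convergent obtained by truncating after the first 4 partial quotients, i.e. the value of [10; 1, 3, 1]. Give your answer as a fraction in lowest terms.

Start with 1.
3 + 1/(1/1) = 3 + 1/1 = 4/1
1 + 1/(4/1) = 1 + 1/4 = 5/4
10 + 1/(5/4) = 10 + 4/5 = 54/5

54/5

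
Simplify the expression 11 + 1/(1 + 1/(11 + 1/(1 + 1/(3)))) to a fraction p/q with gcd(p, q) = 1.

608/51

Start with 3.
1 + 1/(3/1) = 1 + 1/3 = 4/3
11 + 1/(4/3) = 11 + 3/4 = 47/4
1 + 1/(47/4) = 1 + 4/47 = 51/47
11 + 1/(51/47) = 11 + 47/51 = 608/51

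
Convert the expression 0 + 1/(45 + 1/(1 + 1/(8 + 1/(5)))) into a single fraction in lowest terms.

a_0 = 0: 0/1
a_1 = 45: 1/45
a_2 = 1: 1/46
a_3 = 8: 9/413
a_4 = 5: 46/2111

46/2111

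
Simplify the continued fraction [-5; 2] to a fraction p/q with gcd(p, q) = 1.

-9/2

a_0 = -5: -5/1
a_1 = 2: -9/2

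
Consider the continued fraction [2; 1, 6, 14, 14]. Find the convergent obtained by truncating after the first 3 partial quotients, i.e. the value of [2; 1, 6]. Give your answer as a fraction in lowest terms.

20/7

a_0 = 2: 2/1
a_1 = 1: 3/1
a_2 = 6: 20/7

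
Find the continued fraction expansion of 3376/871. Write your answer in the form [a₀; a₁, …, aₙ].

3376 ÷ 871 → quotient 3, remainder 763
871 ÷ 763 → quotient 1, remainder 108
763 ÷ 108 → quotient 7, remainder 7
108 ÷ 7 → quotient 15, remainder 3
7 ÷ 3 → quotient 2, remainder 1
3 ÷ 1 → quotient 3, remainder 0

[3; 1, 7, 15, 2, 3]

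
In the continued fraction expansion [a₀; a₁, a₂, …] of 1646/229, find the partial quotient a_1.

5

Run the Euclidean algorithm, recording each quotient:
1646 = 7·229 + 43, so a_0 = 7
229 = 5·43 + 14, so a_1 = 5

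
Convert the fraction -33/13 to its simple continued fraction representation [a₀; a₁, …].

-33 = -3·13 + 6, so a_0 = -3
13 = 2·6 + 1, so a_1 = 2
6 = 6·1 + 0, so a_2 = 6

[-3; 2, 6]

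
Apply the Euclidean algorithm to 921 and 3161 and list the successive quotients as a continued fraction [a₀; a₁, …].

921 ÷ 3161 → quotient 0, remainder 921
3161 ÷ 921 → quotient 3, remainder 398
921 ÷ 398 → quotient 2, remainder 125
398 ÷ 125 → quotient 3, remainder 23
125 ÷ 23 → quotient 5, remainder 10
23 ÷ 10 → quotient 2, remainder 3
10 ÷ 3 → quotient 3, remainder 1
3 ÷ 1 → quotient 3, remainder 0

[0; 3, 2, 3, 5, 2, 3, 3]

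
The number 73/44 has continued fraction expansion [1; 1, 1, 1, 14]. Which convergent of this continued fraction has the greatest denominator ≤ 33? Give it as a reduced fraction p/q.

List convergents until the denominator exceeds the bound:
a_0 = 1: 1/1  (≤ bound)
a_1 = 1: 2/1  (≤ bound)
a_2 = 1: 3/2  (≤ bound)
a_3 = 1: 5/3  (≤ bound)
a_4 = 14: 73/44  (> 33, stop)

5/3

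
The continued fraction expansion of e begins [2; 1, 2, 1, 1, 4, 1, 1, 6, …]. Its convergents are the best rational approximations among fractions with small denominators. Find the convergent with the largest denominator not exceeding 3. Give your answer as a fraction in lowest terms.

8/3

List convergents until the denominator exceeds the bound:
a_0 = 2: 2/1  (≤ bound)
a_1 = 1: 3/1  (≤ bound)
a_2 = 2: 8/3  (≤ bound)
a_3 = 1: 11/4  (> 3, stop)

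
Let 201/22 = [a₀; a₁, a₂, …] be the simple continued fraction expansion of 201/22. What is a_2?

3

⌊201/22⌋ = 9, remainder 3
⌊22/3⌋ = 7, remainder 1
⌊3/1⌋ = 3, remainder 0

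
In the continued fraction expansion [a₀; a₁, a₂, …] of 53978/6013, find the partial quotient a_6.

Run the Euclidean algorithm, recording each quotient:
53978 = 8·6013 + 5874, so a_0 = 8
6013 = 1·5874 + 139, so a_1 = 1
5874 = 42·139 + 36, so a_2 = 42
139 = 3·36 + 31, so a_3 = 3
36 = 1·31 + 5, so a_4 = 1
31 = 6·5 + 1, so a_5 = 6
5 = 5·1 + 0, so a_6 = 5

5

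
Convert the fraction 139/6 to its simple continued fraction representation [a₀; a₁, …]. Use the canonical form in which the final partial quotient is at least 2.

[23; 6]

⌊139/6⌋ = 23, remainder 1
⌊6/1⌋ = 6, remainder 0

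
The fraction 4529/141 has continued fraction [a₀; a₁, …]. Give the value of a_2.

Apply division with remainder until the remainder is 0:
⌊4529/141⌋ = 32, remainder 17
⌊141/17⌋ = 8, remainder 5
⌊17/5⌋ = 3, remainder 2

3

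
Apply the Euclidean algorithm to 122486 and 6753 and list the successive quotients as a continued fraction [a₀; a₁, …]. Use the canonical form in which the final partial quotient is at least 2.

[18; 7, 4, 14, 3, 5]

⌊122486/6753⌋ = 18, remainder 932
⌊6753/932⌋ = 7, remainder 229
⌊932/229⌋ = 4, remainder 16
⌊229/16⌋ = 14, remainder 5
⌊16/5⌋ = 3, remainder 1
⌊5/1⌋ = 5, remainder 0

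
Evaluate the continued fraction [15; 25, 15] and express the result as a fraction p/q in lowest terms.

Compute successive convergents:
a_0 = 15: 15/1
a_1 = 25: 376/25
a_2 = 15: 5655/376

5655/376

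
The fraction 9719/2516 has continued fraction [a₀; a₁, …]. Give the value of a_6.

2

9719 ÷ 2516 → quotient 3, remainder 2171
2516 ÷ 2171 → quotient 1, remainder 345
2171 ÷ 345 → quotient 6, remainder 101
345 ÷ 101 → quotient 3, remainder 42
101 ÷ 42 → quotient 2, remainder 17
42 ÷ 17 → quotient 2, remainder 8
17 ÷ 8 → quotient 2, remainder 1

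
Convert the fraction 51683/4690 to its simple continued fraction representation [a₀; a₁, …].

[11; 50, 2, 3, 13]

51683 = 11·4690 + 93, so a_0 = 11
4690 = 50·93 + 40, so a_1 = 50
93 = 2·40 + 13, so a_2 = 2
40 = 3·13 + 1, so a_3 = 3
13 = 13·1 + 0, so a_4 = 13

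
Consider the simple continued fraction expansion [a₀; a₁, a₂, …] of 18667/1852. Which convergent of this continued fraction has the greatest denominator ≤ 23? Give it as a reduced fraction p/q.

131/13

a_0 = 10: 10/1  (≤ bound)
a_1 = 12: 121/12  (≤ bound)
a_2 = 1: 131/13  (≤ bound)
a_3 = 1: 252/25  (> 23, stop)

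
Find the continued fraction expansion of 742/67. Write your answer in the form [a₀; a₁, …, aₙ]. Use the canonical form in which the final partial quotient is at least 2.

[11; 13, 2, 2]

742 ÷ 67 → quotient 11, remainder 5
67 ÷ 5 → quotient 13, remainder 2
5 ÷ 2 → quotient 2, remainder 1
2 ÷ 1 → quotient 2, remainder 0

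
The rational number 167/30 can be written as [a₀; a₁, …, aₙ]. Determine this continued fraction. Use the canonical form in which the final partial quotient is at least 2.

[5; 1, 1, 3, 4]

⌊167/30⌋ = 5, remainder 17
⌊30/17⌋ = 1, remainder 13
⌊17/13⌋ = 1, remainder 4
⌊13/4⌋ = 3, remainder 1
⌊4/1⌋ = 4, remainder 0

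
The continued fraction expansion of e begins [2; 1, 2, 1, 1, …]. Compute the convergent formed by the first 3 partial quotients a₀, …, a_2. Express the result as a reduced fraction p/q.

Start with 2.
1 + 1/(2/1) = 1 + 1/2 = 3/2
2 + 1/(3/2) = 2 + 2/3 = 8/3

8/3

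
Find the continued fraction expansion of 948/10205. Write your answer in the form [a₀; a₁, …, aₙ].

[0; 10, 1, 3, 3, 1, 55]

Apply division with remainder until the remainder is 0:
⌊948/10205⌋ = 0, remainder 948
⌊10205/948⌋ = 10, remainder 725
⌊948/725⌋ = 1, remainder 223
⌊725/223⌋ = 3, remainder 56
⌊223/56⌋ = 3, remainder 55
⌊56/55⌋ = 1, remainder 1
⌊55/1⌋ = 55, remainder 0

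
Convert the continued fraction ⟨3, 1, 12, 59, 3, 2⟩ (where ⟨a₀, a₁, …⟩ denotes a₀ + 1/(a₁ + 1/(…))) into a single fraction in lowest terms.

a_0 = 3: 3/1
a_1 = 1: 4/1
a_2 = 12: 51/13
a_3 = 59: 3013/768
a_4 = 3: 9090/2317
a_5 = 2: 21193/5402

21193/5402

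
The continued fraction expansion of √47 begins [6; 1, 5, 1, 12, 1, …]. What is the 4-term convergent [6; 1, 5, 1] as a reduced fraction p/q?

48/7

Start with 1.
5 + 1/(1/1) = 5 + 1/1 = 6/1
1 + 1/(6/1) = 1 + 1/6 = 7/6
6 + 1/(7/6) = 6 + 6/7 = 48/7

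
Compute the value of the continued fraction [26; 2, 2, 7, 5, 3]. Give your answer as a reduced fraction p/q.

Start with 3.
5 + 1/(3/1) = 5 + 1/3 = 16/3
7 + 1/(16/3) = 7 + 3/16 = 115/16
2 + 1/(115/16) = 2 + 16/115 = 246/115
2 + 1/(246/115) = 2 + 115/246 = 607/246
26 + 1/(607/246) = 26 + 246/607 = 16028/607

16028/607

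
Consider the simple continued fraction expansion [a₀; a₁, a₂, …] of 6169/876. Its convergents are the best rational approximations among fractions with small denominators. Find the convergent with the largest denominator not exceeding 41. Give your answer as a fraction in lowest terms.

169/24

a_0 = 7: 7/1  (≤ bound)
a_1 = 23: 162/23  (≤ bound)
a_2 = 1: 169/24  (≤ bound)
a_3 = 2: 500/71  (> 41, stop)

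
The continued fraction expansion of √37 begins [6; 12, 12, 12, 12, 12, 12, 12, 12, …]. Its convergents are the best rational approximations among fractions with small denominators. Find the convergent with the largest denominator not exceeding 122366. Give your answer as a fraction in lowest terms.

128766/21169

List convergents until the denominator exceeds the bound:
a_0 = 6: 6/1  (≤ bound)
a_1 = 12: 73/12  (≤ bound)
a_2 = 12: 882/145  (≤ bound)
a_3 = 12: 10657/1752  (≤ bound)
a_4 = 12: 128766/21169  (≤ bound)
a_5 = 12: 1555849/255780  (> 122366, stop)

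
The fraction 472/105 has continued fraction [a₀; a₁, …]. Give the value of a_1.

2

Apply division with remainder until the remainder is 0:
472 = 4·105 + 52, so a_0 = 4
105 = 2·52 + 1, so a_1 = 2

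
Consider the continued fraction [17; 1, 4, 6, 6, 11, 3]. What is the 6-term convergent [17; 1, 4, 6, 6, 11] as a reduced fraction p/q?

Start with 11.
6 + 1/(11/1) = 6 + 1/11 = 67/11
6 + 1/(67/11) = 6 + 11/67 = 413/67
4 + 1/(413/67) = 4 + 67/413 = 1719/413
1 + 1/(1719/413) = 1 + 413/1719 = 2132/1719
17 + 1/(2132/1719) = 17 + 1719/2132 = 37963/2132

37963/2132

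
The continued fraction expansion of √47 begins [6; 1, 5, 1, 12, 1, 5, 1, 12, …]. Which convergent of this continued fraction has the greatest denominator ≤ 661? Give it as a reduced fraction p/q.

List convergents until the denominator exceeds the bound:
a_0 = 6: 6/1  (≤ bound)
a_1 = 1: 7/1  (≤ bound)
a_2 = 5: 41/6  (≤ bound)
a_3 = 1: 48/7  (≤ bound)
a_4 = 12: 617/90  (≤ bound)
a_5 = 1: 665/97  (≤ bound)
a_6 = 5: 3942/575  (≤ bound)
a_7 = 1: 4607/672  (> 661, stop)

3942/575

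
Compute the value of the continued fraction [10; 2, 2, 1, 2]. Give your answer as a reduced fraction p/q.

Compute successive convergents:
a_0 = 10: 10/1
a_1 = 2: 21/2
a_2 = 2: 52/5
a_3 = 1: 73/7
a_4 = 2: 198/19

198/19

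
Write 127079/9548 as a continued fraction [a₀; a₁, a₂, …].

⌊127079/9548⌋ = 13, remainder 2955
⌊9548/2955⌋ = 3, remainder 683
⌊2955/683⌋ = 4, remainder 223
⌊683/223⌋ = 3, remainder 14
⌊223/14⌋ = 15, remainder 13
⌊14/13⌋ = 1, remainder 1
⌊13/1⌋ = 13, remainder 0

[13; 3, 4, 3, 15, 1, 13]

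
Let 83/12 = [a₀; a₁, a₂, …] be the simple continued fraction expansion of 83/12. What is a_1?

1

Repeatedly divide and take the remainder:
83 ÷ 12 → quotient 6, remainder 11
12 ÷ 11 → quotient 1, remainder 1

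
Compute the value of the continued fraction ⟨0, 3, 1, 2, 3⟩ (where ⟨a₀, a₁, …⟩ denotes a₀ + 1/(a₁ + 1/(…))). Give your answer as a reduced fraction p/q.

10/37

Build up convergents one term at a time:
a_0 = 0: 0/1
a_1 = 3: 1/3
a_2 = 1: 1/4
a_3 = 2: 3/11
a_4 = 3: 10/37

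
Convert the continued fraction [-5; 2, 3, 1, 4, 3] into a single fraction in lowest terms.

Start with 3.
4 + 1/(3/1) = 4 + 1/3 = 13/3
1 + 1/(13/3) = 1 + 3/13 = 16/13
3 + 1/(16/13) = 3 + 13/16 = 61/16
2 + 1/(61/16) = 2 + 16/61 = 138/61
-5 + 1/(138/61) = -5 + 61/138 = -629/138

-629/138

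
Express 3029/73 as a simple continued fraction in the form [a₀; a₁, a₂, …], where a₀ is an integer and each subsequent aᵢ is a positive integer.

3029 ÷ 73 → quotient 41, remainder 36
73 ÷ 36 → quotient 2, remainder 1
36 ÷ 1 → quotient 36, remainder 0

[41; 2, 36]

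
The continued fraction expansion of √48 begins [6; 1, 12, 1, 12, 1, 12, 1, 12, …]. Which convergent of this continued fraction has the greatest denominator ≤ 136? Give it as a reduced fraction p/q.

a_0 = 6: 6/1  (≤ bound)
a_1 = 1: 7/1  (≤ bound)
a_2 = 12: 90/13  (≤ bound)
a_3 = 1: 97/14  (≤ bound)
a_4 = 12: 1254/181  (> 136, stop)

97/14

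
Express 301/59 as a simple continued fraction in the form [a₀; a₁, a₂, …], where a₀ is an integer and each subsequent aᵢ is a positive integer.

[5; 9, 1, 5]

301 = 5·59 + 6, so a_0 = 5
59 = 9·6 + 5, so a_1 = 9
6 = 1·5 + 1, so a_2 = 1
5 = 5·1 + 0, so a_3 = 5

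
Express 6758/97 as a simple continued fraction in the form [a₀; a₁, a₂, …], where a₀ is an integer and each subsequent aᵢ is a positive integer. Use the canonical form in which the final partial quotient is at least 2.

[69; 1, 2, 32]

6758 ÷ 97 → quotient 69, remainder 65
97 ÷ 65 → quotient 1, remainder 32
65 ÷ 32 → quotient 2, remainder 1
32 ÷ 1 → quotient 32, remainder 0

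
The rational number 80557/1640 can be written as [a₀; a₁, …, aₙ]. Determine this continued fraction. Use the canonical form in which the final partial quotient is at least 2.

Repeatedly divide and take the remainder:
80557 ÷ 1640 → quotient 49, remainder 197
1640 ÷ 197 → quotient 8, remainder 64
197 ÷ 64 → quotient 3, remainder 5
64 ÷ 5 → quotient 12, remainder 4
5 ÷ 4 → quotient 1, remainder 1
4 ÷ 1 → quotient 4, remainder 0

[49; 8, 3, 12, 1, 4]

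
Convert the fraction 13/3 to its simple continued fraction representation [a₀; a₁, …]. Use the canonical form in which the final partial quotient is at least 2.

Apply division with remainder until the remainder is 0:
13 ÷ 3 → quotient 4, remainder 1
3 ÷ 1 → quotient 3, remainder 0

[4; 3]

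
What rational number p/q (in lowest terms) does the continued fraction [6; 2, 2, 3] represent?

109/17

Start with 3.
2 + 1/(3/1) = 2 + 1/3 = 7/3
2 + 1/(7/3) = 2 + 3/7 = 17/7
6 + 1/(17/7) = 6 + 7/17 = 109/17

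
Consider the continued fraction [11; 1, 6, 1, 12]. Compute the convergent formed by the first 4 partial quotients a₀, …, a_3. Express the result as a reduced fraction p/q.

95/8

Starting at the tail and folding back:
Start with 1.
6 + 1/(1/1) = 6 + 1/1 = 7/1
1 + 1/(7/1) = 1 + 1/7 = 8/7
11 + 1/(8/7) = 11 + 7/8 = 95/8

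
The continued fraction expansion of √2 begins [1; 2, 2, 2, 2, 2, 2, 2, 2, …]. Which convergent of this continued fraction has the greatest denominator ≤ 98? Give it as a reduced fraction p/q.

99/70

a_0 = 1: 1/1  (≤ bound)
a_1 = 2: 3/2  (≤ bound)
a_2 = 2: 7/5  (≤ bound)
a_3 = 2: 17/12  (≤ bound)
a_4 = 2: 41/29  (≤ bound)
a_5 = 2: 99/70  (≤ bound)
a_6 = 2: 239/169  (> 98, stop)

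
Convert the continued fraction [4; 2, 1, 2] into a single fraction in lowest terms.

Work from the innermost term outward:
Start with 2.
1 + 1/(2/1) = 1 + 1/2 = 3/2
2 + 1/(3/2) = 2 + 2/3 = 8/3
4 + 1/(8/3) = 4 + 3/8 = 35/8

35/8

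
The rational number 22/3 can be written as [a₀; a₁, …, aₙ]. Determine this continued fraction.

[7; 3]

22 = 7·3 + 1, so a_0 = 7
3 = 3·1 + 0, so a_1 = 3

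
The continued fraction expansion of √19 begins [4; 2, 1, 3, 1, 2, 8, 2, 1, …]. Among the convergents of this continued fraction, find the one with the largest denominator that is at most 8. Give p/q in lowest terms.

List convergents until the denominator exceeds the bound:
a_0 = 4: 4/1  (≤ bound)
a_1 = 2: 9/2  (≤ bound)
a_2 = 1: 13/3  (≤ bound)
a_3 = 3: 48/11  (> 8, stop)

13/3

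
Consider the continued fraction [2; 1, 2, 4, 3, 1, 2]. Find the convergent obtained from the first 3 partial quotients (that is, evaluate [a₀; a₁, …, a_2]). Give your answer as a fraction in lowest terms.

8/3

Start with 2.
1 + 1/(2/1) = 1 + 1/2 = 3/2
2 + 1/(3/2) = 2 + 2/3 = 8/3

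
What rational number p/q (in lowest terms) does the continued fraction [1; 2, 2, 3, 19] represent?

463/328

Collapse the nested fraction from the inside out:
Start with 19.
3 + 1/(19/1) = 3 + 1/19 = 58/19
2 + 1/(58/19) = 2 + 19/58 = 135/58
2 + 1/(135/58) = 2 + 58/135 = 328/135
1 + 1/(328/135) = 1 + 135/328 = 463/328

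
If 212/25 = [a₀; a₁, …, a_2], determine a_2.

212 ÷ 25 → quotient 8, remainder 12
25 ÷ 12 → quotient 2, remainder 1
12 ÷ 1 → quotient 12, remainder 0

12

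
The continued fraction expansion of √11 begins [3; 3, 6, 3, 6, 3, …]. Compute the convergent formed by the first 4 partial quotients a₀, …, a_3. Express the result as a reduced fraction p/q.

199/60

Compute successive convergents:
a_0 = 3: 3/1
a_1 = 3: 10/3
a_2 = 6: 63/19
a_3 = 3: 199/60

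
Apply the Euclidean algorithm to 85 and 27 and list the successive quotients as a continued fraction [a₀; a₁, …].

⌊85/27⌋ = 3, remainder 4
⌊27/4⌋ = 6, remainder 3
⌊4/3⌋ = 1, remainder 1
⌊3/1⌋ = 3, remainder 0

[3; 6, 1, 3]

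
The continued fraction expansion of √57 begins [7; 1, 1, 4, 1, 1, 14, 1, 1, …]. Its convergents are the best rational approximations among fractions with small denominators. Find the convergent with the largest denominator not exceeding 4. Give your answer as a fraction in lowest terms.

15/2

a_0 = 7: 7/1  (≤ bound)
a_1 = 1: 8/1  (≤ bound)
a_2 = 1: 15/2  (≤ bound)
a_3 = 4: 68/9  (> 4, stop)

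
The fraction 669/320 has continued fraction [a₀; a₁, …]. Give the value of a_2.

Apply division with remainder until the remainder is 0:
669 ÷ 320 → quotient 2, remainder 29
320 ÷ 29 → quotient 11, remainder 1
29 ÷ 1 → quotient 29, remainder 0

29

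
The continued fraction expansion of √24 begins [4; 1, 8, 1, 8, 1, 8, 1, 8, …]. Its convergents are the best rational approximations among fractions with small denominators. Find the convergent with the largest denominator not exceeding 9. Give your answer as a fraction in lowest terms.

44/9

a_0 = 4: 4/1  (≤ bound)
a_1 = 1: 5/1  (≤ bound)
a_2 = 8: 44/9  (≤ bound)
a_3 = 1: 49/10  (> 9, stop)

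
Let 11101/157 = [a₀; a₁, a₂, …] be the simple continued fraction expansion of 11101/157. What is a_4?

11101 = 70·157 + 111, so a_0 = 70
157 = 1·111 + 46, so a_1 = 1
111 = 2·46 + 19, so a_2 = 2
46 = 2·19 + 8, so a_3 = 2
19 = 2·8 + 3, so a_4 = 2

2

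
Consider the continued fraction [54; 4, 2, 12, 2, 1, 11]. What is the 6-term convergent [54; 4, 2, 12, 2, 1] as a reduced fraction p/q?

18707/345

a_0 = 54: 54/1
a_1 = 4: 217/4
a_2 = 2: 488/9
a_3 = 12: 6073/112
a_4 = 2: 12634/233
a_5 = 1: 18707/345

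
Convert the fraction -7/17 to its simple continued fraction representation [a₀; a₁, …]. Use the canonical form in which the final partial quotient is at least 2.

Apply division with remainder until the remainder is 0:
-7 ÷ 17 → quotient -1, remainder 10
17 ÷ 10 → quotient 1, remainder 7
10 ÷ 7 → quotient 1, remainder 3
7 ÷ 3 → quotient 2, remainder 1
3 ÷ 1 → quotient 3, remainder 0

[-1; 1, 1, 2, 3]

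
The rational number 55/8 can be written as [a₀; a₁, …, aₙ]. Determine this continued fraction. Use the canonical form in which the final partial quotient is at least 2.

⌊55/8⌋ = 6, remainder 7
⌊8/7⌋ = 1, remainder 1
⌊7/1⌋ = 7, remainder 0

[6; 1, 7]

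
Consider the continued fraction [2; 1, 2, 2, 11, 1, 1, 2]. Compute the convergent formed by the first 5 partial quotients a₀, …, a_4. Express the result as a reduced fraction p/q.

217/80

Collapse the nested fraction from the inside out:
Start with 11.
2 + 1/(11/1) = 2 + 1/11 = 23/11
2 + 1/(23/11) = 2 + 11/23 = 57/23
1 + 1/(57/23) = 1 + 23/57 = 80/57
2 + 1/(80/57) = 2 + 57/80 = 217/80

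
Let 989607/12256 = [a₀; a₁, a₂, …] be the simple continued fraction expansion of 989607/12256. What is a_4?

989607 = 80·12256 + 9127, so a_0 = 80
12256 = 1·9127 + 3129, so a_1 = 1
9127 = 2·3129 + 2869, so a_2 = 2
3129 = 1·2869 + 260, so a_3 = 1
2869 = 11·260 + 9, so a_4 = 11

11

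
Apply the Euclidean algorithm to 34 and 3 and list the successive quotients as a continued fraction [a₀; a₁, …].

Repeatedly divide and take the remainder:
34 = 11·3 + 1, so a_0 = 11
3 = 3·1 + 0, so a_1 = 3

[11; 3]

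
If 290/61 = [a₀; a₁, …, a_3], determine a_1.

290 = 4·61 + 46, so a_0 = 4
61 = 1·46 + 15, so a_1 = 1

1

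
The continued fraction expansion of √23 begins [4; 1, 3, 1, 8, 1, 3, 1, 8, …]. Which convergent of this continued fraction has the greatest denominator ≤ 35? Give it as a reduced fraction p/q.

24/5

a_0 = 4: 4/1  (≤ bound)
a_1 = 1: 5/1  (≤ bound)
a_2 = 3: 19/4  (≤ bound)
a_3 = 1: 24/5  (≤ bound)
a_4 = 8: 211/44  (> 35, stop)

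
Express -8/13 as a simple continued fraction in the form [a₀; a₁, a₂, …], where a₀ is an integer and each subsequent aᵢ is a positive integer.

-8 ÷ 13 → quotient -1, remainder 5
13 ÷ 5 → quotient 2, remainder 3
5 ÷ 3 → quotient 1, remainder 2
3 ÷ 2 → quotient 1, remainder 1
2 ÷ 1 → quotient 2, remainder 0

[-1; 2, 1, 1, 2]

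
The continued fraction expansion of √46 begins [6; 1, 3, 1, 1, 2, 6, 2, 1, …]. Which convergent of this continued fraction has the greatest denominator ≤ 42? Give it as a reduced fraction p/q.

a_0 = 6: 6/1  (≤ bound)
a_1 = 1: 7/1  (≤ bound)
a_2 = 3: 27/4  (≤ bound)
a_3 = 1: 34/5  (≤ bound)
a_4 = 1: 61/9  (≤ bound)
a_5 = 2: 156/23  (≤ bound)
a_6 = 6: 997/147  (> 42, stop)

156/23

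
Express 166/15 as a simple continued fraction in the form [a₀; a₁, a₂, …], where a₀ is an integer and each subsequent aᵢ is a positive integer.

[11; 15]

166 = 11·15 + 1, so a_0 = 11
15 = 15·1 + 0, so a_1 = 15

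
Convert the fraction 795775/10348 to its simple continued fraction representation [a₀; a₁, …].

[76; 1, 9, 7, 2, 1, 1, 27]

Apply division with remainder until the remainder is 0:
795775 ÷ 10348 → quotient 76, remainder 9327
10348 ÷ 9327 → quotient 1, remainder 1021
9327 ÷ 1021 → quotient 9, remainder 138
1021 ÷ 138 → quotient 7, remainder 55
138 ÷ 55 → quotient 2, remainder 28
55 ÷ 28 → quotient 1, remainder 27
28 ÷ 27 → quotient 1, remainder 1
27 ÷ 1 → quotient 27, remainder 0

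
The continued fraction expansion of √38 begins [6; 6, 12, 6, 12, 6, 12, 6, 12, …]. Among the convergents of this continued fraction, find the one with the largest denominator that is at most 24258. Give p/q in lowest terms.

33294/5401

List convergents until the denominator exceeds the bound:
a_0 = 6: 6/1  (≤ bound)
a_1 = 6: 37/6  (≤ bound)
a_2 = 12: 450/73  (≤ bound)
a_3 = 6: 2737/444  (≤ bound)
a_4 = 12: 33294/5401  (≤ bound)
a_5 = 6: 202501/32850  (> 24258, stop)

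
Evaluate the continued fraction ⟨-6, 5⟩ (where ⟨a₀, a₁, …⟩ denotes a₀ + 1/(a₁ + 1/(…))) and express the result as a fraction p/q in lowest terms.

-29/5

Start with 5.
-6 + 1/(5/1) = -6 + 1/5 = -29/5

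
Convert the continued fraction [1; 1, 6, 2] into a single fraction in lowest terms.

Use the convergent recurrence hₖ = aₖ·hₖ₋₁ + hₖ₋₂ (and likewise for the denominators kₖ):
a_0 = 1: 1/1
a_1 = 1: 2/1
a_2 = 6: 13/7
a_3 = 2: 28/15

28/15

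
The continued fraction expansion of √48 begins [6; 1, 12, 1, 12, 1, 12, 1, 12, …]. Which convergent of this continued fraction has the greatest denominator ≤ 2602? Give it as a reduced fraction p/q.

List convergents until the denominator exceeds the bound:
a_0 = 6: 6/1  (≤ bound)
a_1 = 1: 7/1  (≤ bound)
a_2 = 12: 90/13  (≤ bound)
a_3 = 1: 97/14  (≤ bound)
a_4 = 12: 1254/181  (≤ bound)
a_5 = 1: 1351/195  (≤ bound)
a_6 = 12: 17466/2521  (≤ bound)
a_7 = 1: 18817/2716  (> 2602, stop)

17466/2521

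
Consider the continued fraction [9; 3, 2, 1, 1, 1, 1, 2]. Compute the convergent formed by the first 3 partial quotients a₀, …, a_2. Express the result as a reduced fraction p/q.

a_0 = 9: 9/1
a_1 = 3: 28/3
a_2 = 2: 65/7

65/7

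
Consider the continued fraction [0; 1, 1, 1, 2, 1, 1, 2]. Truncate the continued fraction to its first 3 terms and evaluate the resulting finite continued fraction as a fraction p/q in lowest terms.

Compute successive convergents:
a_0 = 0: 0/1
a_1 = 1: 1/1
a_2 = 1: 1/2

1/2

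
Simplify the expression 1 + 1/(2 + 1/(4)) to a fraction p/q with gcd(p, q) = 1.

13/9

Start with 4.
2 + 1/(4/1) = 2 + 1/4 = 9/4
1 + 1/(9/4) = 1 + 4/9 = 13/9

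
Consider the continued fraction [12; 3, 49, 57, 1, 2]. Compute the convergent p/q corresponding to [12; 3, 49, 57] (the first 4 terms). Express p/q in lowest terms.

Start with 57.
49 + 1/(57/1) = 49 + 1/57 = 2794/57
3 + 1/(2794/57) = 3 + 57/2794 = 8439/2794
12 + 1/(8439/2794) = 12 + 2794/8439 = 104062/8439

104062/8439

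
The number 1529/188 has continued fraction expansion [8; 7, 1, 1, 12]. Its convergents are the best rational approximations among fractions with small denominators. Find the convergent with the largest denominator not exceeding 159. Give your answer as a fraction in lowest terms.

122/15

List convergents until the denominator exceeds the bound:
a_0 = 8: 8/1  (≤ bound)
a_1 = 7: 57/7  (≤ bound)
a_2 = 1: 65/8  (≤ bound)
a_3 = 1: 122/15  (≤ bound)
a_4 = 12: 1529/188  (> 159, stop)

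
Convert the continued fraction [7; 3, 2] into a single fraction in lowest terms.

51/7

a_0 = 7: 7/1
a_1 = 3: 22/3
a_2 = 2: 51/7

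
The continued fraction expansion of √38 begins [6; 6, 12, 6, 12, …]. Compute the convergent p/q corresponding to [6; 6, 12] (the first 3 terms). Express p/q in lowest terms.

450/73

Start with 12.
6 + 1/(12/1) = 6 + 1/12 = 73/12
6 + 1/(73/12) = 6 + 12/73 = 450/73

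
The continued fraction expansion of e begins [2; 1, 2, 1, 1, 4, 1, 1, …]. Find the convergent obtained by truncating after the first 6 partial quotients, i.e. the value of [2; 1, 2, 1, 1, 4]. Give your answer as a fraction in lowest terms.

Build up convergents one term at a time:
a_0 = 2: 2/1
a_1 = 1: 3/1
a_2 = 2: 8/3
a_3 = 1: 11/4
a_4 = 1: 19/7
a_5 = 4: 87/32

87/32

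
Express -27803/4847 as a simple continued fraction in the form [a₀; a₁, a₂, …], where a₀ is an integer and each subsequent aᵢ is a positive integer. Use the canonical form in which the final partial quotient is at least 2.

[-6; 3, 1, 3, 1, 3, 13, 5]

Repeatedly divide and take the remainder:
-27803 ÷ 4847 → quotient -6, remainder 1279
4847 ÷ 1279 → quotient 3, remainder 1010
1279 ÷ 1010 → quotient 1, remainder 269
1010 ÷ 269 → quotient 3, remainder 203
269 ÷ 203 → quotient 1, remainder 66
203 ÷ 66 → quotient 3, remainder 5
66 ÷ 5 → quotient 13, remainder 1
5 ÷ 1 → quotient 5, remainder 0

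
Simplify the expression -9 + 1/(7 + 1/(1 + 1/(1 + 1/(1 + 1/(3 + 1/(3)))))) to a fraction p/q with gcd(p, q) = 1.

Use the convergent recurrence hₖ = aₖ·hₖ₋₁ + hₖ₋₂ (and likewise for the denominators kₖ):
a_0 = -9: -9/1
a_1 = 7: -62/7
a_2 = 1: -71/8
a_3 = 1: -133/15
a_4 = 1: -204/23
a_5 = 3: -745/84
a_6 = 3: -2439/275

-2439/275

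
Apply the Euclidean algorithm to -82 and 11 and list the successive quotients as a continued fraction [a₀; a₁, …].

Repeatedly divide and take the remainder:
-82 = -8·11 + 6, so a_0 = -8
11 = 1·6 + 5, so a_1 = 1
6 = 1·5 + 1, so a_2 = 1
5 = 5·1 + 0, so a_3 = 5

[-8; 1, 1, 5]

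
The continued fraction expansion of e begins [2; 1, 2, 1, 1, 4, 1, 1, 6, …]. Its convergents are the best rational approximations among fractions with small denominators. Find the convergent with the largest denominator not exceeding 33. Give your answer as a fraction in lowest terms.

a_0 = 2: 2/1  (≤ bound)
a_1 = 1: 3/1  (≤ bound)
a_2 = 2: 8/3  (≤ bound)
a_3 = 1: 11/4  (≤ bound)
a_4 = 1: 19/7  (≤ bound)
a_5 = 4: 87/32  (≤ bound)
a_6 = 1: 106/39  (> 33, stop)

87/32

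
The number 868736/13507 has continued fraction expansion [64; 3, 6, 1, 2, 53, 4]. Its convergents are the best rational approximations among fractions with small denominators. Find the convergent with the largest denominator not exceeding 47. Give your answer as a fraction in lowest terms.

1415/22

List convergents until the denominator exceeds the bound:
a_0 = 64: 64/1  (≤ bound)
a_1 = 3: 193/3  (≤ bound)
a_2 = 6: 1222/19  (≤ bound)
a_3 = 1: 1415/22  (≤ bound)
a_4 = 2: 4052/63  (> 47, stop)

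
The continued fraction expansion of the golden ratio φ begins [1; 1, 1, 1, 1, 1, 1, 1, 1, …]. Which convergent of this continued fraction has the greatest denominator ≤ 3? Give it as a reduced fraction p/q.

5/3

List convergents until the denominator exceeds the bound:
a_0 = 1: 1/1  (≤ bound)
a_1 = 1: 2/1  (≤ bound)
a_2 = 1: 3/2  (≤ bound)
a_3 = 1: 5/3  (≤ bound)
a_4 = 1: 8/5  (> 3, stop)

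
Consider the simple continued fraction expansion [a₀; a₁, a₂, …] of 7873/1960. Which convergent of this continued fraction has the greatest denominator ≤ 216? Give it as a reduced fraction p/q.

a_0 = 4: 4/1  (≤ bound)
a_1 = 59: 237/59  (≤ bound)
a_2 = 2: 478/119  (≤ bound)
a_3 = 1: 715/178  (≤ bound)
a_4 = 1: 1193/297  (> 216, stop)

715/178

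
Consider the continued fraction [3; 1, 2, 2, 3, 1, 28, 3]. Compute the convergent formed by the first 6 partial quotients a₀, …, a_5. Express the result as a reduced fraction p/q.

Start with 1.
3 + 1/(1/1) = 3 + 1/1 = 4/1
2 + 1/(4/1) = 2 + 1/4 = 9/4
2 + 1/(9/4) = 2 + 4/9 = 22/9
1 + 1/(22/9) = 1 + 9/22 = 31/22
3 + 1/(31/22) = 3 + 22/31 = 115/31

115/31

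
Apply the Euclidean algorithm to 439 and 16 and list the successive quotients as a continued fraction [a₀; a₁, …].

439 ÷ 16 → quotient 27, remainder 7
16 ÷ 7 → quotient 2, remainder 2
7 ÷ 2 → quotient 3, remainder 1
2 ÷ 1 → quotient 2, remainder 0

[27; 2, 3, 2]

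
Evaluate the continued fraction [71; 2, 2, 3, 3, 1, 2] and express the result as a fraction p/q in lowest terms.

14425/202

Use the convergent recurrence hₖ = aₖ·hₖ₋₁ + hₖ₋₂ (and likewise for the denominators kₖ):
a_0 = 71: 71/1
a_1 = 2: 143/2
a_2 = 2: 357/5
a_3 = 3: 1214/17
a_4 = 3: 3999/56
a_5 = 1: 5213/73
a_6 = 2: 14425/202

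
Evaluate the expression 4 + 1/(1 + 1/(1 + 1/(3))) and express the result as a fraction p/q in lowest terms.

32/7

Collapse the nested fraction from the inside out:
Start with 3.
1 + 1/(3/1) = 1 + 1/3 = 4/3
1 + 1/(4/3) = 1 + 3/4 = 7/4
4 + 1/(7/4) = 4 + 4/7 = 32/7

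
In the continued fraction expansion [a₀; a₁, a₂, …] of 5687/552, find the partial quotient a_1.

⌊5687/552⌋ = 10, remainder 167
⌊552/167⌋ = 3, remainder 51

3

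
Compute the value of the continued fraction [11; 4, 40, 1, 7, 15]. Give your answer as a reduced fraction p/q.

a_0 = 11: 11/1
a_1 = 4: 45/4
a_2 = 40: 1811/161
a_3 = 1: 1856/165
a_4 = 7: 14803/1316
a_5 = 15: 223901/19905

223901/19905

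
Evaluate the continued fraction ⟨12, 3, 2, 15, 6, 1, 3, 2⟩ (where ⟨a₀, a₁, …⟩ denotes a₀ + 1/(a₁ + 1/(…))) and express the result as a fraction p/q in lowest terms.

a_0 = 12: 12/1
a_1 = 3: 37/3
a_2 = 2: 86/7
a_3 = 15: 1327/108
a_4 = 6: 8048/655
a_5 = 1: 9375/763
a_6 = 3: 36173/2944
a_7 = 2: 81721/6651

81721/6651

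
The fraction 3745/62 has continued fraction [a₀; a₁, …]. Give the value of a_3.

Repeatedly divide and take the remainder:
3745 = 60·62 + 25, so a_0 = 60
62 = 2·25 + 12, so a_1 = 2
25 = 2·12 + 1, so a_2 = 2
12 = 12·1 + 0, so a_3 = 12

12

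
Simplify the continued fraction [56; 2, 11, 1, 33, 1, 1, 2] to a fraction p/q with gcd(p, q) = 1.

Collapse the nested fraction from the inside out:
Start with 2.
1 + 1/(2/1) = 1 + 1/2 = 3/2
1 + 1/(3/2) = 1 + 2/3 = 5/3
33 + 1/(5/3) = 33 + 3/5 = 168/5
1 + 1/(168/5) = 1 + 5/168 = 173/168
11 + 1/(173/168) = 11 + 168/173 = 2071/173
2 + 1/(2071/173) = 2 + 173/2071 = 4315/2071
56 + 1/(4315/2071) = 56 + 2071/4315 = 243711/4315

243711/4315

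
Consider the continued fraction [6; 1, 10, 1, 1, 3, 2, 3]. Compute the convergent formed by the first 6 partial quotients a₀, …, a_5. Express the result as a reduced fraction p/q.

a_0 = 6: 6/1
a_1 = 1: 7/1
a_2 = 10: 76/11
a_3 = 1: 83/12
a_4 = 1: 159/23
a_5 = 3: 560/81

560/81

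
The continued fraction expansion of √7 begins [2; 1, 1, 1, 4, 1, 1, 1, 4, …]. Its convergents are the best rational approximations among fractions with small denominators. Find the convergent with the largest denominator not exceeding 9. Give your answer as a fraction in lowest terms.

8/3

a_0 = 2: 2/1  (≤ bound)
a_1 = 1: 3/1  (≤ bound)
a_2 = 1: 5/2  (≤ bound)
a_3 = 1: 8/3  (≤ bound)
a_4 = 4: 37/14  (> 9, stop)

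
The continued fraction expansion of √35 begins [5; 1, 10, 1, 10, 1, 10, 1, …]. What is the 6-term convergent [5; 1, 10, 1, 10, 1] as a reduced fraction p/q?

846/143

Starting at the tail and folding back:
Start with 1.
10 + 1/(1/1) = 10 + 1/1 = 11/1
1 + 1/(11/1) = 1 + 1/11 = 12/11
10 + 1/(12/11) = 10 + 11/12 = 131/12
1 + 1/(131/12) = 1 + 12/131 = 143/131
5 + 1/(143/131) = 5 + 131/143 = 846/143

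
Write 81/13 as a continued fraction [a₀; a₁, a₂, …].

Repeatedly divide and take the remainder:
81 ÷ 13 → quotient 6, remainder 3
13 ÷ 3 → quotient 4, remainder 1
3 ÷ 1 → quotient 3, remainder 0

[6; 4, 3]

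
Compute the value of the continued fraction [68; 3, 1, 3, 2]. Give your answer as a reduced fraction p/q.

a_0 = 68: 68/1
a_1 = 3: 205/3
a_2 = 1: 273/4
a_3 = 3: 1024/15
a_4 = 2: 2321/34

2321/34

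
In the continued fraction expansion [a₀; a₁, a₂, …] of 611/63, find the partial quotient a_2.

2

611 = 9·63 + 44, so a_0 = 9
63 = 1·44 + 19, so a_1 = 1
44 = 2·19 + 6, so a_2 = 2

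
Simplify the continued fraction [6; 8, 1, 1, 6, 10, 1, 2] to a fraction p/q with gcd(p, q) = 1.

Use the convergent recurrence hₖ = aₖ·hₖ₋₁ + hₖ₋₂ (and likewise for the denominators kₖ):
a_0 = 6: 6/1
a_1 = 8: 49/8
a_2 = 1: 55/9
a_3 = 1: 104/17
a_4 = 6: 679/111
a_5 = 10: 6894/1127
a_6 = 1: 7573/1238
a_7 = 2: 22040/3603

22040/3603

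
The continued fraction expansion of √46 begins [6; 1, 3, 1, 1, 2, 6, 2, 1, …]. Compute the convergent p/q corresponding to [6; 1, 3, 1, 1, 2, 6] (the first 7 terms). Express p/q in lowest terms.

997/147

Build up convergents one term at a time:
a_0 = 6: 6/1
a_1 = 1: 7/1
a_2 = 3: 27/4
a_3 = 1: 34/5
a_4 = 1: 61/9
a_5 = 2: 156/23
a_6 = 6: 997/147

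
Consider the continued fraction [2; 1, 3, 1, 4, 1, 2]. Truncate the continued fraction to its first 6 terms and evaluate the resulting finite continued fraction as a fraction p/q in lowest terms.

Starting at the tail and folding back:
Start with 1.
4 + 1/(1/1) = 4 + 1/1 = 5/1
1 + 1/(5/1) = 1 + 1/5 = 6/5
3 + 1/(6/5) = 3 + 5/6 = 23/6
1 + 1/(23/6) = 1 + 6/23 = 29/23
2 + 1/(29/23) = 2 + 23/29 = 81/29

81/29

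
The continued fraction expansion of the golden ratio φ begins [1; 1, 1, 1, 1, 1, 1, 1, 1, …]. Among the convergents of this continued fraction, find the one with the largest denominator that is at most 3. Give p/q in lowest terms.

5/3

a_0 = 1: 1/1  (≤ bound)
a_1 = 1: 2/1  (≤ bound)
a_2 = 1: 3/2  (≤ bound)
a_3 = 1: 5/3  (≤ bound)
a_4 = 1: 8/5  (> 3, stop)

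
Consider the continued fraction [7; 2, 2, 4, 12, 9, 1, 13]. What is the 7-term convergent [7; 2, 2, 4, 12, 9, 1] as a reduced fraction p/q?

20093/2712

Use the convergent recurrence hₖ = aₖ·hₖ₋₁ + hₖ₋₂ (and likewise for the denominators kₖ):
a_0 = 7: 7/1
a_1 = 2: 15/2
a_2 = 2: 37/5
a_3 = 4: 163/22
a_4 = 12: 1993/269
a_5 = 9: 18100/2443
a_6 = 1: 20093/2712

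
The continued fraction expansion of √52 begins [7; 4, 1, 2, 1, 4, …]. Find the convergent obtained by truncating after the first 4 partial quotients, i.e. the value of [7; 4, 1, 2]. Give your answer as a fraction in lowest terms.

Work from the innermost term outward:
Start with 2.
1 + 1/(2/1) = 1 + 1/2 = 3/2
4 + 1/(3/2) = 4 + 2/3 = 14/3
7 + 1/(14/3) = 7 + 3/14 = 101/14

101/14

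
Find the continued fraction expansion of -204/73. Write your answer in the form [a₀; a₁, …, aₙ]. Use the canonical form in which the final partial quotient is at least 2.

[-3; 4, 1, 6, 2]

-204 = -3·73 + 15, so a_0 = -3
73 = 4·15 + 13, so a_1 = 4
15 = 1·13 + 2, so a_2 = 1
13 = 6·2 + 1, so a_3 = 6
2 = 2·1 + 0, so a_4 = 2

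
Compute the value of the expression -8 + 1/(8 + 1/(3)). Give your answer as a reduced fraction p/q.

-197/25

a_0 = -8: -8/1
a_1 = 8: -63/8
a_2 = 3: -197/25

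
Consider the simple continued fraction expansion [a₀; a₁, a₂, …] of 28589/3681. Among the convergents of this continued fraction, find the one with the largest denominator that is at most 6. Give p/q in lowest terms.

31/4

a_0 = 7: 7/1  (≤ bound)
a_1 = 1: 8/1  (≤ bound)
a_2 = 3: 31/4  (≤ bound)
a_3 = 3: 101/13  (> 6, stop)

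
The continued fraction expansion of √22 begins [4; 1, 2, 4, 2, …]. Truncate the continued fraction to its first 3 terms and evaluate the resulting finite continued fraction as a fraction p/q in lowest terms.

14/3

Use the convergent recurrence hₖ = aₖ·hₖ₋₁ + hₖ₋₂ (and likewise for the denominators kₖ):
a_0 = 4: 4/1
a_1 = 1: 5/1
a_2 = 2: 14/3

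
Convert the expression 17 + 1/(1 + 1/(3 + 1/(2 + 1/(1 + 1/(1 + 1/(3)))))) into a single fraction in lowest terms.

Start with 3.
1 + 1/(3/1) = 1 + 1/3 = 4/3
1 + 1/(4/3) = 1 + 3/4 = 7/4
2 + 1/(7/4) = 2 + 4/7 = 18/7
3 + 1/(18/7) = 3 + 7/18 = 61/18
1 + 1/(61/18) = 1 + 18/61 = 79/61
17 + 1/(79/61) = 17 + 61/79 = 1404/79

1404/79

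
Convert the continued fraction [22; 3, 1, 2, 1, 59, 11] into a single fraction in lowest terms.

219795/9871

Use the convergent recurrence hₖ = aₖ·hₖ₋₁ + hₖ₋₂ (and likewise for the denominators kₖ):
a_0 = 22: 22/1
a_1 = 3: 67/3
a_2 = 1: 89/4
a_3 = 2: 245/11
a_4 = 1: 334/15
a_5 = 59: 19951/896
a_6 = 11: 219795/9871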